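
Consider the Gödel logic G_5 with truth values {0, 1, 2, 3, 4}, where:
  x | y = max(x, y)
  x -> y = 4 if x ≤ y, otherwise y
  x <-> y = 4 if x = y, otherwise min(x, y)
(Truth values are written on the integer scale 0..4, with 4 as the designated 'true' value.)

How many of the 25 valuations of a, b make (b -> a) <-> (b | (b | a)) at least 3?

10

value 4: 5 assignments (counts)
value 3: 5 assignments (counts)
value 2: 5 assignments
value 1: 5 assignments
value 0: 5 assignments
So 10 of the 25 assignments meet the threshold.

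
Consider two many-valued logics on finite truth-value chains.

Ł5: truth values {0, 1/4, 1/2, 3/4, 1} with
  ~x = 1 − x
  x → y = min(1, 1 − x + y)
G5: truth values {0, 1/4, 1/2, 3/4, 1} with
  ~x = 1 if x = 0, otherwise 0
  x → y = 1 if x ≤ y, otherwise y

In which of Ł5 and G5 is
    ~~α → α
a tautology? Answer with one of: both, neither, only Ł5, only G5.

only Ł5

In Ł5: every assignment gives 1 — tautology.
In G5: at α = 1/4 the value is 1/4 — not a tautology.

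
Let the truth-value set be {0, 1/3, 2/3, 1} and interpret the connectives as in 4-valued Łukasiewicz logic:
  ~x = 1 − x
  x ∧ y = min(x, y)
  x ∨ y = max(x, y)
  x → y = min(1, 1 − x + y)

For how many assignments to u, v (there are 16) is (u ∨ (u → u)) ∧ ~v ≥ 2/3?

8

u = 0, v = 0 ↦ 1  ≥
u = 0, v = 1/3 ↦ 2/3  ≥
u = 0, v = 2/3 ↦ 1/3  <
u = 0, v = 1 ↦ 0  <
u = 1/3, v = 0 ↦ 1  ≥
u = 1/3, v = 1/3 ↦ 2/3  ≥
u = 1/3, v = 2/3 ↦ 1/3  <
u = 1/3, v = 1 ↦ 0  <
u = 2/3, v = 0 ↦ 1  ≥
u = 2/3, v = 1/3 ↦ 2/3  ≥
u = 2/3, v = 2/3 ↦ 1/3  <
u = 2/3, v = 1 ↦ 0  <
u = 1, v = 0 ↦ 1  ≥
u = 1, v = 1/3 ↦ 2/3  ≥
u = 1, v = 2/3 ↦ 1/3  <
u = 1, v = 1 ↦ 0  <
So 8 of the 16 assignments meet the threshold.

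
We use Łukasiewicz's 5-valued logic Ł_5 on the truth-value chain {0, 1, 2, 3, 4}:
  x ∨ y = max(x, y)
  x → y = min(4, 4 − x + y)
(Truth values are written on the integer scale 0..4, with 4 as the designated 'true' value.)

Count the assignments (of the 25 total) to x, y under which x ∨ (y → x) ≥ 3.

value 4: 15 assignments (counts)
value 3: 4 assignments (counts)
value 2: 3 assignments
value 1: 2 assignments
value 0: 1 assignment
So 19 of the 25 assignments meet the threshold.

19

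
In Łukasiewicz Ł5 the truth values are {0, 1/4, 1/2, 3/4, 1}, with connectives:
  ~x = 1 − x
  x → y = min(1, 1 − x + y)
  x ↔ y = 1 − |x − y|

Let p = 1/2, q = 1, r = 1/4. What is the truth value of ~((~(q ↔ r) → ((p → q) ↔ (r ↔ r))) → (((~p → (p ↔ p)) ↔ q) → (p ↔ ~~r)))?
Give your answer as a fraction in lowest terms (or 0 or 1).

q ↔ r = 1 ↔ 1/4 = 1/4
~(q ↔ r) = ~1/4 = 3/4
p → q = 1/2 → 1 = 1
r ↔ r = 1/4 ↔ 1/4 = 1
(p → q) ↔ (r ↔ r) = 1 ↔ 1 = 1
~(q ↔ r) → ((p → q) ↔ (r ↔ r)) = 3/4 → 1 = 1
~p = ~1/2 = 1/2
p ↔ p = 1/2 ↔ 1/2 = 1
~p → (p ↔ p) = 1/2 → 1 = 1
(~p → (p ↔ p)) ↔ q = 1 ↔ 1 = 1
~r = ~1/4 = 3/4
~~r = ~3/4 = 1/4
p ↔ ~~r = 1/2 ↔ 1/4 = 3/4
((~p → (p ↔ p)) ↔ q) → (p ↔ ~~r) = 1 → 3/4 = 3/4
(~(q ↔ r) → ((p → q) ↔ (r ↔ r))) → (((~p → (p ↔ p)) ↔ q) → (p ↔ ~~r)) = 1 → 3/4 = 3/4
~((~(q ↔ r) → ((p → q) ↔ (r ↔ r))) → (((~p → (p ↔ p)) ↔ q) → (p ↔ ~~r))) = ~3/4 = 1/4

1/4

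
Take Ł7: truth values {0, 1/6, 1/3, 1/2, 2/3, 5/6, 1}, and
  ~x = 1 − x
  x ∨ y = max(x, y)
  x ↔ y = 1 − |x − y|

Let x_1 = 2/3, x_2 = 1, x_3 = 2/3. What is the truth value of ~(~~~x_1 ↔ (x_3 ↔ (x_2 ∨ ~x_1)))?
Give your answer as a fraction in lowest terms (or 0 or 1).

1/3

~x_1 = ~2/3 = 1/3
~~x_1 = ~1/3 = 2/3
~~~x_1 = ~2/3 = 1/3
~x_1 = ~2/3 = 1/3
x_2 ∨ ~x_1 = 1 ∨ 1/3 = 1
x_3 ↔ (x_2 ∨ ~x_1) = 2/3 ↔ 1 = 2/3
~~~x_1 ↔ (x_3 ↔ (x_2 ∨ ~x_1)) = 1/3 ↔ 2/3 = 2/3
~(~~~x_1 ↔ (x_3 ↔ (x_2 ∨ ~x_1))) = ~2/3 = 1/3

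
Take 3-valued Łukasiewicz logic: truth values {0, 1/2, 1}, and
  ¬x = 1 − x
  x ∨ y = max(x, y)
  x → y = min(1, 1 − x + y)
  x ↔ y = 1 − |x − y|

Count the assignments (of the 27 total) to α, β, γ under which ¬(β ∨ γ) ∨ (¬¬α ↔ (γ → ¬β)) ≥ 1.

11

value 1: 11 assignments (counts)
value 1/2: 13 assignments
value 0: 3 assignments
So 11 of the 27 assignments meet the threshold.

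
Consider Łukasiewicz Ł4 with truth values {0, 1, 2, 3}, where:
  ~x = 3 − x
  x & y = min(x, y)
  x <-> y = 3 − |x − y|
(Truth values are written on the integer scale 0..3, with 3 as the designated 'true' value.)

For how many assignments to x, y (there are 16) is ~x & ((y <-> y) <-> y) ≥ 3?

1

x = 0, y = 0 ↦ 0  <
x = 0, y = 1 ↦ 1  <
x = 0, y = 2 ↦ 2  <
x = 0, y = 3 ↦ 3  ≥
x = 1, y = 0 ↦ 0  <
x = 1, y = 1 ↦ 1  <
x = 1, y = 2 ↦ 2  <
x = 1, y = 3 ↦ 2  <
x = 2, y = 0 ↦ 0  <
x = 2, y = 1 ↦ 1  <
x = 2, y = 2 ↦ 1  <
x = 2, y = 3 ↦ 1  <
x = 3, y = 0 ↦ 0  <
x = 3, y = 1 ↦ 0  <
x = 3, y = 2 ↦ 0  <
x = 3, y = 3 ↦ 0  <
So 1 of the 16 assignments meets the threshold.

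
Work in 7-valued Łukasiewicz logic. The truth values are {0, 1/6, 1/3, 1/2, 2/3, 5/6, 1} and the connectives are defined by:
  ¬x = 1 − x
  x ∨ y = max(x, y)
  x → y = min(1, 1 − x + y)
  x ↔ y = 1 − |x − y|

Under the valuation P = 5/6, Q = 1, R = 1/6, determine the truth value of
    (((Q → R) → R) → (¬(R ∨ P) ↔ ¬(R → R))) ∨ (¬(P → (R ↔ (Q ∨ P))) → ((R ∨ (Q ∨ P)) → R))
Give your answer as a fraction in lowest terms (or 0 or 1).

Q → R = 1 → 1/6 = 1/6
(Q → R) → R = 1/6 → 1/6 = 1
R ∨ P = 1/6 ∨ 5/6 = 5/6
¬(R ∨ P) = ¬5/6 = 1/6
R → R = 1/6 → 1/6 = 1
¬(R → R) = ¬1 = 0
¬(R ∨ P) ↔ ¬(R → R) = 1/6 ↔ 0 = 5/6
((Q → R) → R) → (¬(R ∨ P) ↔ ¬(R → R)) = 1 → 5/6 = 5/6
Q ∨ P = 1 ∨ 5/6 = 1
R ↔ (Q ∨ P) = 1/6 ↔ 1 = 1/6
P → (R ↔ (Q ∨ P)) = 5/6 → 1/6 = 1/3
¬(P → (R ↔ (Q ∨ P))) = ¬1/3 = 2/3
Q ∨ P = 1 ∨ 5/6 = 1
R ∨ (Q ∨ P) = 1/6 ∨ 1 = 1
(R ∨ (Q ∨ P)) → R = 1 → 1/6 = 1/6
¬(P → (R ↔ (Q ∨ P))) → ((R ∨ (Q ∨ P)) → R) = 2/3 → 1/6 = 1/2
(((Q → R) → R) → (¬(R ∨ P) ↔ ¬(R → R))) ∨ (¬(P → (R ↔ (Q ∨ P))) → ((R ∨ (Q ∨ P)) → R)) = 5/6 ∨ 1/2 = 5/6

5/6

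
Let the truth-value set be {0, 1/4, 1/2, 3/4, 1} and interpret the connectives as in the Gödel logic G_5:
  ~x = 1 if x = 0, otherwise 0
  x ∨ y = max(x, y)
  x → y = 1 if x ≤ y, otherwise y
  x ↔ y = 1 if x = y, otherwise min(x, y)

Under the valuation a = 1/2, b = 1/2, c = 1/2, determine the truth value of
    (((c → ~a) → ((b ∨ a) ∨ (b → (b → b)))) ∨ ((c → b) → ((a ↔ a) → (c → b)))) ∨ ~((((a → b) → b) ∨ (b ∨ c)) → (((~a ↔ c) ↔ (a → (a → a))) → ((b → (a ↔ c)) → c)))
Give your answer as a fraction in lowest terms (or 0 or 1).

1

~a = ~1/2 = 0
c → ~a = 1/2 → 0 = 0
b ∨ a = 1/2 ∨ 1/2 = 1/2
b → b = 1/2 → 1/2 = 1
b → (b → b) = 1/2 → 1 = 1
(b ∨ a) ∨ (b → (b → b)) = 1/2 ∨ 1 = 1
(c → ~a) → ((b ∨ a) ∨ (b → (b → b))) = 0 → 1 = 1
c → b = 1/2 → 1/2 = 1
a ↔ a = 1/2 ↔ 1/2 = 1
c → b = 1/2 → 1/2 = 1
(a ↔ a) → (c → b) = 1 → 1 = 1
(c → b) → ((a ↔ a) → (c → b)) = 1 → 1 = 1
((c → ~a) → ((b ∨ a) ∨ (b → (b → b)))) ∨ ((c → b) → ((a ↔ a) → (c → b))) = 1 ∨ 1 = 1
a → b = 1/2 → 1/2 = 1
(a → b) → b = 1 → 1/2 = 1/2
b ∨ c = 1/2 ∨ 1/2 = 1/2
((a → b) → b) ∨ (b ∨ c) = 1/2 ∨ 1/2 = 1/2
~a = ~1/2 = 0
~a ↔ c = 0 ↔ 1/2 = 0
a → a = 1/2 → 1/2 = 1
a → (a → a) = 1/2 → 1 = 1
(~a ↔ c) ↔ (a → (a → a)) = 0 ↔ 1 = 0
a ↔ c = 1/2 ↔ 1/2 = 1
b → (a ↔ c) = 1/2 → 1 = 1
(b → (a ↔ c)) → c = 1 → 1/2 = 1/2
((~a ↔ c) ↔ (a → (a → a))) → ((b → (a ↔ c)) → c) = 0 → 1/2 = 1
(((a → b) → b) ∨ (b ∨ c)) → (((~a ↔ c) ↔ (a → (a → a))) → ((b → (a ↔ c)) → c)) = 1/2 → 1 = 1
~((((a → b) → b) ∨ (b ∨ c)) → (((~a ↔ c) ↔ (a → (a → a))) → ((b → (a ↔ c)) → c))) = ~1 = 0
(((c → ~a) → ((b ∨ a) ∨ (b → (b → b)))) ∨ ((c → b) → ((a ↔ a) → (c → b)))) ∨ ~((((a → b) → b) ∨ (b ∨ c)) → (((~a ↔ c) ↔ (a → (a → a))) → ((b → (a ↔ c)) → c))) = 1 ∨ 0 = 1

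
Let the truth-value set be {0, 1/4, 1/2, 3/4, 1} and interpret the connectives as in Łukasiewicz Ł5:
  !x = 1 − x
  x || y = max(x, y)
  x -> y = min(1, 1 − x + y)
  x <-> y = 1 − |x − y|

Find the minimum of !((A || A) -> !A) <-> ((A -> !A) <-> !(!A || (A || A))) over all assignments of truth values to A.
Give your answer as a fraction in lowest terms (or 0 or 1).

1/2

Take A = 1/2:
A || A = 1/2 || 1/2 = 1/2
!A = !1/2 = 1/2
(A || A) -> !A = 1/2 -> 1/2 = 1
!((A || A) -> !A) = !1 = 0
!A = !1/2 = 1/2
A -> !A = 1/2 -> 1/2 = 1
!A = !1/2 = 1/2
A || A = 1/2 || 1/2 = 1/2
!A || (A || A) = 1/2 || 1/2 = 1/2
!(!A || (A || A)) = !1/2 = 1/2
(A -> !A) <-> !(!A || (A || A)) = 1 <-> 1/2 = 1/2
!((A || A) -> !A) <-> ((A -> !A) <-> !(!A || (A || A))) = 0 <-> 1/2 = 1/2
No assignment yields a value below 1/2, so this is the minimum.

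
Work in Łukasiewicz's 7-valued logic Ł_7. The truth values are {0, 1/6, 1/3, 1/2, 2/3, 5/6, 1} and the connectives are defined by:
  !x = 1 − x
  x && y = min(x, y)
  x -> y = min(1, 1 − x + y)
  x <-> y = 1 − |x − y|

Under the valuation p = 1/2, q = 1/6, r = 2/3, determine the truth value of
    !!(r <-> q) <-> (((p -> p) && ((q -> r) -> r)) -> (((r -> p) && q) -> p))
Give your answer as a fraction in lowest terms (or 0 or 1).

1/2

r <-> q = 2/3 <-> 1/6 = 1/2
!(r <-> q) = !1/2 = 1/2
!!(r <-> q) = !1/2 = 1/2
p -> p = 1/2 -> 1/2 = 1
q -> r = 1/6 -> 2/3 = 1
(q -> r) -> r = 1 -> 2/3 = 2/3
(p -> p) && ((q -> r) -> r) = 1 && 2/3 = 2/3
r -> p = 2/3 -> 1/2 = 5/6
(r -> p) && q = 5/6 && 1/6 = 1/6
((r -> p) && q) -> p = 1/6 -> 1/2 = 1
((p -> p) && ((q -> r) -> r)) -> (((r -> p) && q) -> p) = 2/3 -> 1 = 1
!!(r <-> q) <-> (((p -> p) && ((q -> r) -> r)) -> (((r -> p) && q) -> p)) = 1/2 <-> 1 = 1/2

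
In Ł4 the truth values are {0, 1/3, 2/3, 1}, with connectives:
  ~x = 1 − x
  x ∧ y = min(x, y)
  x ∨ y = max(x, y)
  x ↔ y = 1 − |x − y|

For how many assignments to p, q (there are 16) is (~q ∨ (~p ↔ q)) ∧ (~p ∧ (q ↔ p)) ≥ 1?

1

p = 0, q = 0 ↦ 1  ≥
p = 0, q = 1/3 ↦ 2/3  <
p = 0, q = 2/3 ↦ 1/3  <
p = 0, q = 1 ↦ 0  <
p = 1/3, q = 0 ↦ 2/3  <
p = 1/3, q = 1/3 ↦ 2/3  <
p = 1/3, q = 2/3 ↦ 2/3  <
p = 1/3, q = 1 ↦ 1/3  <
p = 2/3, q = 0 ↦ 1/3  <
p = 2/3, q = 1/3 ↦ 1/3  <
p = 2/3, q = 2/3 ↦ 1/3  <
p = 2/3, q = 1 ↦ 1/3  <
p = 1, q = 0 ↦ 0  <
p = 1, q = 1/3 ↦ 0  <
p = 1, q = 2/3 ↦ 0  <
p = 1, q = 1 ↦ 0  <
So 1 of the 16 assignments meets the threshold.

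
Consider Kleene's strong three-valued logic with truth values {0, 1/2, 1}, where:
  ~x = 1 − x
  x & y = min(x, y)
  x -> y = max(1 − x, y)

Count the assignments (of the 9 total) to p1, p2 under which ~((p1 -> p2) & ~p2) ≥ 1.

p1 = 0, p2 = 0 ↦ 0  <
p1 = 0, p2 = 1/2 ↦ 1/2  <
p1 = 0, p2 = 1 ↦ 1  ≥
p1 = 1/2, p2 = 0 ↦ 1/2  <
p1 = 1/2, p2 = 1/2 ↦ 1/2  <
p1 = 1/2, p2 = 1 ↦ 1  ≥
p1 = 1, p2 = 0 ↦ 1  ≥
p1 = 1, p2 = 1/2 ↦ 1/2  <
p1 = 1, p2 = 1 ↦ 1  ≥
So 4 of the 9 assignments meet the threshold.

4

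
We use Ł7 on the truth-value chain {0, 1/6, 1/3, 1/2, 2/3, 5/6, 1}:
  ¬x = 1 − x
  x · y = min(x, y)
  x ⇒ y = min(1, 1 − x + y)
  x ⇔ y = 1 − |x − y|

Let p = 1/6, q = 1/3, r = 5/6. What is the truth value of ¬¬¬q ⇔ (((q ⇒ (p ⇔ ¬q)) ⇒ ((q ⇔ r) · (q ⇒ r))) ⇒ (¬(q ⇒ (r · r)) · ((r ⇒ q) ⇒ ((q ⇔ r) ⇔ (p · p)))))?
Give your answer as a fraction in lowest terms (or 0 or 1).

¬q = ¬1/3 = 2/3
¬¬q = ¬2/3 = 1/3
¬¬¬q = ¬1/3 = 2/3
¬q = ¬1/3 = 2/3
p ⇔ ¬q = 1/6 ⇔ 2/3 = 1/2
q ⇒ (p ⇔ ¬q) = 1/3 ⇒ 1/2 = 1
q ⇔ r = 1/3 ⇔ 5/6 = 1/2
q ⇒ r = 1/3 ⇒ 5/6 = 1
(q ⇔ r) · (q ⇒ r) = 1/2 · 1 = 1/2
(q ⇒ (p ⇔ ¬q)) ⇒ ((q ⇔ r) · (q ⇒ r)) = 1 ⇒ 1/2 = 1/2
r · r = 5/6 · 5/6 = 5/6
q ⇒ (r · r) = 1/3 ⇒ 5/6 = 1
¬(q ⇒ (r · r)) = ¬1 = 0
r ⇒ q = 5/6 ⇒ 1/3 = 1/2
q ⇔ r = 1/3 ⇔ 5/6 = 1/2
p · p = 1/6 · 1/6 = 1/6
(q ⇔ r) ⇔ (p · p) = 1/2 ⇔ 1/6 = 2/3
(r ⇒ q) ⇒ ((q ⇔ r) ⇔ (p · p)) = 1/2 ⇒ 2/3 = 1
¬(q ⇒ (r · r)) · ((r ⇒ q) ⇒ ((q ⇔ r) ⇔ (p · p))) = 0 · 1 = 0
((q ⇒ (p ⇔ ¬q)) ⇒ ((q ⇔ r) · (q ⇒ r))) ⇒ (¬(q ⇒ (r · r)) · ((r ⇒ q) ⇒ ((q ⇔ r) ⇔ (p · p)))) = 1/2 ⇒ 0 = 1/2
¬¬¬q ⇔ (((q ⇒ (p ⇔ ¬q)) ⇒ ((q ⇔ r) · (q ⇒ r))) ⇒ (¬(q ⇒ (r · r)) · ((r ⇒ q) ⇒ ((q ⇔ r) ⇔ (p · p))))) = 2/3 ⇔ 1/2 = 5/6

5/6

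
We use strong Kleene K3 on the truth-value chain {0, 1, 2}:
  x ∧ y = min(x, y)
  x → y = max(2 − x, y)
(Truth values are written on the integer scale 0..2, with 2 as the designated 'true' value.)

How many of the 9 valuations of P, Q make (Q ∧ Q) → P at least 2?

P = 0, Q = 0 ↦ 2  ≥
P = 0, Q = 1 ↦ 1  <
P = 0, Q = 2 ↦ 0  <
P = 1, Q = 0 ↦ 2  ≥
P = 1, Q = 1 ↦ 1  <
P = 1, Q = 2 ↦ 1  <
P = 2, Q = 0 ↦ 2  ≥
P = 2, Q = 1 ↦ 2  ≥
P = 2, Q = 2 ↦ 2  ≥
So 5 of the 9 assignments meet the threshold.

5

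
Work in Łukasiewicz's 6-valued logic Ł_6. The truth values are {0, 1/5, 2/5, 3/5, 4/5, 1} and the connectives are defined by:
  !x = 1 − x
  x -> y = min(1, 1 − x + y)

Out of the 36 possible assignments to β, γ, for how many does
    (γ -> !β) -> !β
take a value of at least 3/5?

27

value 1: 11 assignments (counts)
value 4/5: 9 assignments (counts)
value 3/5: 7 assignments (counts)
value 2/5: 5 assignments
value 1/5: 3 assignments
value 0: 1 assignment
So 27 of the 36 assignments meet the threshold.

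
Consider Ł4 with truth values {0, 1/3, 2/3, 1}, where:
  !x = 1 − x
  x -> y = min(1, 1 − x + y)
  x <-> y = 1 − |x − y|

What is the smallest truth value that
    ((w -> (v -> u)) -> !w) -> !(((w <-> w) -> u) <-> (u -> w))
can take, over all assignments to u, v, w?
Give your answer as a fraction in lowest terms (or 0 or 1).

1/3

Take u = 1/3, v = 0, w = 0:
v -> u = 0 -> 1/3 = 1
w -> (v -> u) = 0 -> 1 = 1
!w = !0 = 1
(w -> (v -> u)) -> !w = 1 -> 1 = 1
w <-> w = 0 <-> 0 = 1
(w <-> w) -> u = 1 -> 1/3 = 1/3
u -> w = 1/3 -> 0 = 2/3
((w <-> w) -> u) <-> (u -> w) = 1/3 <-> 2/3 = 2/3
!(((w <-> w) -> u) <-> (u -> w)) = !2/3 = 1/3
((w -> (v -> u)) -> !w) -> !(((w <-> w) -> u) <-> (u -> w)) = 1 -> 1/3 = 1/3
No assignment yields a value below 1/3, so this is the minimum.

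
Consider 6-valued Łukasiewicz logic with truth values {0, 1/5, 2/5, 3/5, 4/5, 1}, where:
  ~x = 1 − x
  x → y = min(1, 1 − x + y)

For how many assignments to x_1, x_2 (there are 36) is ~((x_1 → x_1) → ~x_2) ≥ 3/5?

18

value 1: 6 assignments (counts)
value 4/5: 6 assignments (counts)
value 3/5: 6 assignments (counts)
value 2/5: 6 assignments
value 1/5: 6 assignments
value 0: 6 assignments
So 18 of the 36 assignments meet the threshold.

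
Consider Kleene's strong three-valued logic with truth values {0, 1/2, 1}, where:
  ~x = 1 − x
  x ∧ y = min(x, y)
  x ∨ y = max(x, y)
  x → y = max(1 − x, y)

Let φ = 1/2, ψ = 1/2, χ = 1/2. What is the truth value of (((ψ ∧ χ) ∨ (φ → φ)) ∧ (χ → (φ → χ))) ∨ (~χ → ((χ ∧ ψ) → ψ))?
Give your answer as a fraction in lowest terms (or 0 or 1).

ψ ∧ χ = 1/2 ∧ 1/2 = 1/2
φ → φ = 1/2 → 1/2 = 1/2
(ψ ∧ χ) ∨ (φ → φ) = 1/2 ∨ 1/2 = 1/2
φ → χ = 1/2 → 1/2 = 1/2
χ → (φ → χ) = 1/2 → 1/2 = 1/2
((ψ ∧ χ) ∨ (φ → φ)) ∧ (χ → (φ → χ)) = 1/2 ∧ 1/2 = 1/2
~χ = ~1/2 = 1/2
χ ∧ ψ = 1/2 ∧ 1/2 = 1/2
(χ ∧ ψ) → ψ = 1/2 → 1/2 = 1/2
~χ → ((χ ∧ ψ) → ψ) = 1/2 → 1/2 = 1/2
(((ψ ∧ χ) ∨ (φ → φ)) ∧ (χ → (φ → χ))) ∨ (~χ → ((χ ∧ ψ) → ψ)) = 1/2 ∨ 1/2 = 1/2

1/2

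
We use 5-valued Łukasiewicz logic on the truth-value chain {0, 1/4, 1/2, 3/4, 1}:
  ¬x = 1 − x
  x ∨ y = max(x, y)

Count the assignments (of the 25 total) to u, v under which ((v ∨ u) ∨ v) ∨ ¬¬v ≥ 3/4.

value 1: 9 assignments (counts)
value 3/4: 7 assignments (counts)
value 1/2: 5 assignments
value 1/4: 3 assignments
value 0: 1 assignment
So 16 of the 25 assignments meet the threshold.

16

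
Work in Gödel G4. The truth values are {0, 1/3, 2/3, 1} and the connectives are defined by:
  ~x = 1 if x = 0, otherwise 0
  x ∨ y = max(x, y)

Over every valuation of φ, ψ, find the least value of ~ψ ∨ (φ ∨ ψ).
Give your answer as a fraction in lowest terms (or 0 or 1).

Take φ = 0, ψ = 1/3:
~ψ = ~1/3 = 0
φ ∨ ψ = 0 ∨ 1/3 = 1/3
~ψ ∨ (φ ∨ ψ) = 0 ∨ 1/3 = 1/3
No assignment yields a value below 1/3, so this is the minimum.

1/3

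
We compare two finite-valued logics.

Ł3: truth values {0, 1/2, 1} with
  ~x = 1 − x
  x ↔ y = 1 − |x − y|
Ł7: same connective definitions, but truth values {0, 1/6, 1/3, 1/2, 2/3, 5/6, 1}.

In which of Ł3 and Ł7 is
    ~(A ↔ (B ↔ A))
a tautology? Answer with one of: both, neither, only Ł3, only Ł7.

neither

In Ł3: at A = 0, B = 1/2 the value is 1/2 — not a tautology.
In Ł7: at A = 0, B = 1/6 the value is 5/6 — not a tautology.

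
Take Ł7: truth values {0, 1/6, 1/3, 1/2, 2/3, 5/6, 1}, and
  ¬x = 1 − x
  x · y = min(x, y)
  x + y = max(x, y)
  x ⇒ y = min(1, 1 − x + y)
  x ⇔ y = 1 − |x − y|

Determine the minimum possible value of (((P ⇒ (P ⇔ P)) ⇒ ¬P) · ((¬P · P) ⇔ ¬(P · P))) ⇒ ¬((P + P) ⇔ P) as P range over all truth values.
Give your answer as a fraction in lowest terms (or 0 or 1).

Take P = 1/3:
P ⇔ P = 1/3 ⇔ 1/3 = 1
P ⇒ (P ⇔ P) = 1/3 ⇒ 1 = 1
¬P = ¬1/3 = 2/3
(P ⇒ (P ⇔ P)) ⇒ ¬P = 1 ⇒ 2/3 = 2/3
¬P = ¬1/3 = 2/3
¬P · P = 2/3 · 1/3 = 1/3
P · P = 1/3 · 1/3 = 1/3
¬(P · P) = ¬1/3 = 2/3
(¬P · P) ⇔ ¬(P · P) = 1/3 ⇔ 2/3 = 2/3
((P ⇒ (P ⇔ P)) ⇒ ¬P) · ((¬P · P) ⇔ ¬(P · P)) = 2/3 · 2/3 = 2/3
P + P = 1/3 + 1/3 = 1/3
(P + P) ⇔ P = 1/3 ⇔ 1/3 = 1
¬((P + P) ⇔ P) = ¬1 = 0
(((P ⇒ (P ⇔ P)) ⇒ ¬P) · ((¬P · P) ⇔ ¬(P · P))) ⇒ ¬((P + P) ⇔ P) = 2/3 ⇒ 0 = 1/3
No assignment yields a value below 1/3, so this is the minimum.

1/3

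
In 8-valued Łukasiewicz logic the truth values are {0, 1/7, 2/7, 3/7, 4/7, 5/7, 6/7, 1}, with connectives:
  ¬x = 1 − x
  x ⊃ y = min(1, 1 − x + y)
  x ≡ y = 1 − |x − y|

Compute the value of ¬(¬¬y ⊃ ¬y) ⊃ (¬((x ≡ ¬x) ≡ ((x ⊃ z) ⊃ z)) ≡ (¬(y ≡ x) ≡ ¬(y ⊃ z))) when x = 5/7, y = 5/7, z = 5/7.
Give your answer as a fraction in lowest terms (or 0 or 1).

¬y = ¬5/7 = 2/7
¬¬y = ¬2/7 = 5/7
¬y = ¬5/7 = 2/7
¬¬y ⊃ ¬y = 5/7 ⊃ 2/7 = 4/7
¬(¬¬y ⊃ ¬y) = ¬4/7 = 3/7
¬x = ¬5/7 = 2/7
x ≡ ¬x = 5/7 ≡ 2/7 = 4/7
x ⊃ z = 5/7 ⊃ 5/7 = 1
(x ⊃ z) ⊃ z = 1 ⊃ 5/7 = 5/7
(x ≡ ¬x) ≡ ((x ⊃ z) ⊃ z) = 4/7 ≡ 5/7 = 6/7
¬((x ≡ ¬x) ≡ ((x ⊃ z) ⊃ z)) = ¬6/7 = 1/7
y ≡ x = 5/7 ≡ 5/7 = 1
¬(y ≡ x) = ¬1 = 0
y ⊃ z = 5/7 ⊃ 5/7 = 1
¬(y ⊃ z) = ¬1 = 0
¬(y ≡ x) ≡ ¬(y ⊃ z) = 0 ≡ 0 = 1
¬((x ≡ ¬x) ≡ ((x ⊃ z) ⊃ z)) ≡ (¬(y ≡ x) ≡ ¬(y ⊃ z)) = 1/7 ≡ 1 = 1/7
¬(¬¬y ⊃ ¬y) ⊃ (¬((x ≡ ¬x) ≡ ((x ⊃ z) ⊃ z)) ≡ (¬(y ≡ x) ≡ ¬(y ⊃ z))) = 3/7 ⊃ 1/7 = 5/7

5/7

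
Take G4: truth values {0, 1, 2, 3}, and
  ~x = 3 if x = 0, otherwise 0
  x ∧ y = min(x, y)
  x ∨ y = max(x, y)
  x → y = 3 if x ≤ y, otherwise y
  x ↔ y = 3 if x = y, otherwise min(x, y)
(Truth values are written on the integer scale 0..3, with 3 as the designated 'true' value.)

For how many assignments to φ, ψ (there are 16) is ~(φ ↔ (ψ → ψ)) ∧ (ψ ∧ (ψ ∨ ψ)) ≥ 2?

2

φ = 0, ψ = 0 ↦ 0  <
φ = 0, ψ = 1 ↦ 1  <
φ = 0, ψ = 2 ↦ 2  ≥
φ = 0, ψ = 3 ↦ 3  ≥
φ = 1, ψ = 0 ↦ 0  <
φ = 1, ψ = 1 ↦ 0  <
φ = 1, ψ = 2 ↦ 0  <
φ = 1, ψ = 3 ↦ 0  <
φ = 2, ψ = 0 ↦ 0  <
φ = 2, ψ = 1 ↦ 0  <
φ = 2, ψ = 2 ↦ 0  <
φ = 2, ψ = 3 ↦ 0  <
φ = 3, ψ = 0 ↦ 0  <
φ = 3, ψ = 1 ↦ 0  <
φ = 3, ψ = 2 ↦ 0  <
φ = 3, ψ = 3 ↦ 0  <
So 2 of the 16 assignments meet the threshold.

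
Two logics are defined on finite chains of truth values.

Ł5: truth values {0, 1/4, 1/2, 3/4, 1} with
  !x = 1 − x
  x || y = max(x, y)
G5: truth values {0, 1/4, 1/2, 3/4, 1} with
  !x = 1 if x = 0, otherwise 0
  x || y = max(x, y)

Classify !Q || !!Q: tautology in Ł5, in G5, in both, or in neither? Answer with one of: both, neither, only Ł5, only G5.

In Ł5: at Q = 1/4 the value is 3/4 — not a tautology.
In G5: every assignment gives 1 — tautology.

only G5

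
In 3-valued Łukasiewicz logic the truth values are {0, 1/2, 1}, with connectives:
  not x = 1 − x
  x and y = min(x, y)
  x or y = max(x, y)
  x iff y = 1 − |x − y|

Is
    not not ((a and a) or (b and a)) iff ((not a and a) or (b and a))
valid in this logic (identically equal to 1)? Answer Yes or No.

No

Counterexample: take a = 1, b = 0.
a and a = 1 and 1 = 1
b and a = 0 and 1 = 0
(a and a) or (b and a) = 1 or 0 = 1
not ((a and a) or (b and a)) = not 1 = 0
not not ((a and a) or (b and a)) = not 0 = 1
not a = not 1 = 0
not a and a = 0 and 1 = 0
b and a = 0 and 1 = 0
(not a and a) or (b and a) = 0 or 0 = 0
not not ((a and a) or (b and a)) iff ((not a and a) or (b and a)) = 1 iff 0 = 0
This gives 0 ≠ 1.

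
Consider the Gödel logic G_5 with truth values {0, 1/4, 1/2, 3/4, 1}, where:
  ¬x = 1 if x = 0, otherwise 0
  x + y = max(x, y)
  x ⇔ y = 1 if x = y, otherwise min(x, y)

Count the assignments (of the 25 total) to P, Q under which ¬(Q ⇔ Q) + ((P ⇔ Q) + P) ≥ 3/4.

13

value 1: 9 assignments (counts)
value 3/4: 4 assignments (counts)
value 1/2: 4 assignments
value 1/4: 4 assignments
value 0: 4 assignments
So 13 of the 25 assignments meet the threshold.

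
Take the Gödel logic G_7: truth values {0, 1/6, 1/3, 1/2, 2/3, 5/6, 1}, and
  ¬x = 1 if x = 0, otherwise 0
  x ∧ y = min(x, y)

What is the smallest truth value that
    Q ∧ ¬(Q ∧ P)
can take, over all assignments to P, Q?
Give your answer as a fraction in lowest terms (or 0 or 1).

Take P = 0, Q = 0:
Q ∧ P = 0 ∧ 0 = 0
¬(Q ∧ P) = ¬0 = 1
Q ∧ ¬(Q ∧ P) = 0 ∧ 1 = 0
No assignment yields a value below 0, so this is the minimum.

0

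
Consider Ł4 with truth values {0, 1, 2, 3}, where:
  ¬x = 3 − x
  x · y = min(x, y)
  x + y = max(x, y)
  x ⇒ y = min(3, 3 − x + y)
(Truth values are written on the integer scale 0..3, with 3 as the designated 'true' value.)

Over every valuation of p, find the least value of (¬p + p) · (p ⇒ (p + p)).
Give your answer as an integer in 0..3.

2

Take p = 1:
¬p = ¬1 = 2
¬p + p = 2 + 1 = 2
p + p = 1 + 1 = 1
p ⇒ (p + p) = 1 ⇒ 1 = 3
(¬p + p) · (p ⇒ (p + p)) = 2 · 3 = 2
No assignment yields a value below 2, so this is the minimum.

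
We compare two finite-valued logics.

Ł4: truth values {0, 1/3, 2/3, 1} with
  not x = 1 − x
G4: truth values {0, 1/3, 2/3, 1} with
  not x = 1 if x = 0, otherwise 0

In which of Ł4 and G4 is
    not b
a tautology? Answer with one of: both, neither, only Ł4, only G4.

neither

In Ł4: at b = 1/3 the value is 2/3 — not a tautology.
In G4: at b = 1/3 the value is 0 — not a tautology.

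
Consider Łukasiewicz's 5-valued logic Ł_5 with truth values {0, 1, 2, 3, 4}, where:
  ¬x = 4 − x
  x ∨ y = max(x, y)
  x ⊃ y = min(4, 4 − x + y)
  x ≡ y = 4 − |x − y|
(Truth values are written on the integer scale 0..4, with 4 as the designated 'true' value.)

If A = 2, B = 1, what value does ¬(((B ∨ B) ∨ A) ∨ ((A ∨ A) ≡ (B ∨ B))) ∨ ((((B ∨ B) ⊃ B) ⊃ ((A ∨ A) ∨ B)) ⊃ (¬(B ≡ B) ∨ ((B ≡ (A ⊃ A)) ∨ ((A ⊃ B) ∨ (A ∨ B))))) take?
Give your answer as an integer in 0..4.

4

B ∨ B = 1 ∨ 1 = 1
(B ∨ B) ∨ A = 1 ∨ 2 = 2
A ∨ A = 2 ∨ 2 = 2
B ∨ B = 1 ∨ 1 = 1
(A ∨ A) ≡ (B ∨ B) = 2 ≡ 1 = 3
((B ∨ B) ∨ A) ∨ ((A ∨ A) ≡ (B ∨ B)) = 2 ∨ 3 = 3
¬(((B ∨ B) ∨ A) ∨ ((A ∨ A) ≡ (B ∨ B))) = ¬3 = 1
B ∨ B = 1 ∨ 1 = 1
(B ∨ B) ⊃ B = 1 ⊃ 1 = 4
A ∨ A = 2 ∨ 2 = 2
(A ∨ A) ∨ B = 2 ∨ 1 = 2
((B ∨ B) ⊃ B) ⊃ ((A ∨ A) ∨ B) = 4 ⊃ 2 = 2
B ≡ B = 1 ≡ 1 = 4
¬(B ≡ B) = ¬4 = 0
A ⊃ A = 2 ⊃ 2 = 4
B ≡ (A ⊃ A) = 1 ≡ 4 = 1
A ⊃ B = 2 ⊃ 1 = 3
A ∨ B = 2 ∨ 1 = 2
(A ⊃ B) ∨ (A ∨ B) = 3 ∨ 2 = 3
(B ≡ (A ⊃ A)) ∨ ((A ⊃ B) ∨ (A ∨ B)) = 1 ∨ 3 = 3
¬(B ≡ B) ∨ ((B ≡ (A ⊃ A)) ∨ ((A ⊃ B) ∨ (A ∨ B))) = 0 ∨ 3 = 3
(((B ∨ B) ⊃ B) ⊃ ((A ∨ A) ∨ B)) ⊃ (¬(B ≡ B) ∨ ((B ≡ (A ⊃ A)) ∨ ((A ⊃ B) ∨ (A ∨ B)))) = 2 ⊃ 3 = 4
¬(((B ∨ B) ∨ A) ∨ ((A ∨ A) ≡ (B ∨ B))) ∨ ((((B ∨ B) ⊃ B) ⊃ ((A ∨ A) ∨ B)) ⊃ (¬(B ≡ B) ∨ ((B ≡ (A ⊃ A)) ∨ ((A ⊃ B) ∨ (A ∨ B))))) = 1 ∨ 4 = 4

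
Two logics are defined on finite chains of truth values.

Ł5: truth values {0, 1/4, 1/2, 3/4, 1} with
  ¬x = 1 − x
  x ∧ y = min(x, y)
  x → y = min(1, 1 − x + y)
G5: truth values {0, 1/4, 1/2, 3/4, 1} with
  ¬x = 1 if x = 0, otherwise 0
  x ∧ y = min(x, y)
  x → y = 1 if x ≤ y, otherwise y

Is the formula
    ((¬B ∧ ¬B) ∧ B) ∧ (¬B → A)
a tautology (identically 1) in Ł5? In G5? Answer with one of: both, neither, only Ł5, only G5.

In Ł5: at A = 0, B = 0 the value is 0 — not a tautology.
In G5: at A = 0, B = 0 the value is 0 — not a tautology.

neither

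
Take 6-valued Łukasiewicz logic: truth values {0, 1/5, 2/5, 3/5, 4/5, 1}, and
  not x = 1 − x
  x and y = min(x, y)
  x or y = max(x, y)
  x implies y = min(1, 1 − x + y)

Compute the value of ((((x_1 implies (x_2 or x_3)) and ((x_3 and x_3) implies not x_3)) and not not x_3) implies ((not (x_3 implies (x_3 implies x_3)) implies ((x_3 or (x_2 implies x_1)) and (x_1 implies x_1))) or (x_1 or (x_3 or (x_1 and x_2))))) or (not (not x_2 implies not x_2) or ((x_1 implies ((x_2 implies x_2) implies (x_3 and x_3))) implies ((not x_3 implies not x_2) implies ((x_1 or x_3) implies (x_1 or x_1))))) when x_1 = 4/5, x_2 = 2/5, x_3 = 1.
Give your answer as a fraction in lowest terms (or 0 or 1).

x_2 or x_3 = 2/5 or 1 = 1
x_1 implies (x_2 or x_3) = 4/5 implies 1 = 1
x_3 and x_3 = 1 and 1 = 1
not x_3 = not 1 = 0
(x_3 and x_3) implies not x_3 = 1 implies 0 = 0
(x_1 implies (x_2 or x_3)) and ((x_3 and x_3) implies not x_3) = 1 and 0 = 0
not x_3 = not 1 = 0
not not x_3 = not 0 = 1
((x_1 implies (x_2 or x_3)) and ((x_3 and x_3) implies not x_3)) and not not x_3 = 0 and 1 = 0
x_3 implies x_3 = 1 implies 1 = 1
x_3 implies (x_3 implies x_3) = 1 implies 1 = 1
not (x_3 implies (x_3 implies x_3)) = not 1 = 0
x_2 implies x_1 = 2/5 implies 4/5 = 1
x_3 or (x_2 implies x_1) = 1 or 1 = 1
x_1 implies x_1 = 4/5 implies 4/5 = 1
(x_3 or (x_2 implies x_1)) and (x_1 implies x_1) = 1 and 1 = 1
not (x_3 implies (x_3 implies x_3)) implies ((x_3 or (x_2 implies x_1)) and (x_1 implies x_1)) = 0 implies 1 = 1
x_1 and x_2 = 4/5 and 2/5 = 2/5
x_3 or (x_1 and x_2) = 1 or 2/5 = 1
x_1 or (x_3 or (x_1 and x_2)) = 4/5 or 1 = 1
(not (x_3 implies (x_3 implies x_3)) implies ((x_3 or (x_2 implies x_1)) and (x_1 implies x_1))) or (x_1 or (x_3 or (x_1 and x_2))) = 1 or 1 = 1
(((x_1 implies (x_2 or x_3)) and ((x_3 and x_3) implies not x_3)) and not not x_3) implies ((not (x_3 implies (x_3 implies x_3)) implies ((x_3 or (x_2 implies x_1)) and (x_1 implies x_1))) or (x_1 or (x_3 or (x_1 and x_2)))) = 0 implies 1 = 1
not x_2 = not 2/5 = 3/5
not x_2 = not 2/5 = 3/5
not x_2 implies not x_2 = 3/5 implies 3/5 = 1
not (not x_2 implies not x_2) = not 1 = 0
x_2 implies x_2 = 2/5 implies 2/5 = 1
x_3 and x_3 = 1 and 1 = 1
(x_2 implies x_2) implies (x_3 and x_3) = 1 implies 1 = 1
x_1 implies ((x_2 implies x_2) implies (x_3 and x_3)) = 4/5 implies 1 = 1
not x_3 = not 1 = 0
not x_2 = not 2/5 = 3/5
not x_3 implies not x_2 = 0 implies 3/5 = 1
x_1 or x_3 = 4/5 or 1 = 1
x_1 or x_1 = 4/5 or 4/5 = 4/5
(x_1 or x_3) implies (x_1 or x_1) = 1 implies 4/5 = 4/5
(not x_3 implies not x_2) implies ((x_1 or x_3) implies (x_1 or x_1)) = 1 implies 4/5 = 4/5
(x_1 implies ((x_2 implies x_2) implies (x_3 and x_3))) implies ((not x_3 implies not x_2) implies ((x_1 or x_3) implies (x_1 or x_1))) = 1 implies 4/5 = 4/5
not (not x_2 implies not x_2) or ((x_1 implies ((x_2 implies x_2) implies (x_3 and x_3))) implies ((not x_3 implies not x_2) implies ((x_1 or x_3) implies (x_1 or x_1)))) = 0 or 4/5 = 4/5
((((x_1 implies (x_2 or x_3)) and ((x_3 and x_3) implies not x_3)) and not not x_3) implies ((not (x_3 implies (x_3 implies x_3)) implies ((x_3 or (x_2 implies x_1)) and (x_1 implies x_1))) or (x_1 or (x_3 or (x_1 and x_2))))) or (not (not x_2 implies not x_2) or ((x_1 implies ((x_2 implies x_2) implies (x_3 and x_3))) implies ((not x_3 implies not x_2) implies ((x_1 or x_3) implies (x_1 or x_1))))) = 1 or 4/5 = 1

1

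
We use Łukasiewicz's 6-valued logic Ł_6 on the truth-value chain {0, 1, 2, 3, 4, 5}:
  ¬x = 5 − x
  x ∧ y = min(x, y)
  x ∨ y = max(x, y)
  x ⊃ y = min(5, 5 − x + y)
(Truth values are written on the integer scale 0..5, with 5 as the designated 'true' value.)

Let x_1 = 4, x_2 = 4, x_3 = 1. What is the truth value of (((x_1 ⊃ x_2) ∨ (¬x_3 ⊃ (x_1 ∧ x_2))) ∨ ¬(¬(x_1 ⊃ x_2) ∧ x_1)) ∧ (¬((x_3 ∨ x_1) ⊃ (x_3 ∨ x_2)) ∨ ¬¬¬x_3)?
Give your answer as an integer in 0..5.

x_1 ⊃ x_2 = 4 ⊃ 4 = 5
¬x_3 = ¬1 = 4
x_1 ∧ x_2 = 4 ∧ 4 = 4
¬x_3 ⊃ (x_1 ∧ x_2) = 4 ⊃ 4 = 5
(x_1 ⊃ x_2) ∨ (¬x_3 ⊃ (x_1 ∧ x_2)) = 5 ∨ 5 = 5
x_1 ⊃ x_2 = 4 ⊃ 4 = 5
¬(x_1 ⊃ x_2) = ¬5 = 0
¬(x_1 ⊃ x_2) ∧ x_1 = 0 ∧ 4 = 0
¬(¬(x_1 ⊃ x_2) ∧ x_1) = ¬0 = 5
((x_1 ⊃ x_2) ∨ (¬x_3 ⊃ (x_1 ∧ x_2))) ∨ ¬(¬(x_1 ⊃ x_2) ∧ x_1) = 5 ∨ 5 = 5
x_3 ∨ x_1 = 1 ∨ 4 = 4
x_3 ∨ x_2 = 1 ∨ 4 = 4
(x_3 ∨ x_1) ⊃ (x_3 ∨ x_2) = 4 ⊃ 4 = 5
¬((x_3 ∨ x_1) ⊃ (x_3 ∨ x_2)) = ¬5 = 0
¬x_3 = ¬1 = 4
¬¬x_3 = ¬4 = 1
¬¬¬x_3 = ¬1 = 4
¬((x_3 ∨ x_1) ⊃ (x_3 ∨ x_2)) ∨ ¬¬¬x_3 = 0 ∨ 4 = 4
(((x_1 ⊃ x_2) ∨ (¬x_3 ⊃ (x_1 ∧ x_2))) ∨ ¬(¬(x_1 ⊃ x_2) ∧ x_1)) ∧ (¬((x_3 ∨ x_1) ⊃ (x_3 ∨ x_2)) ∨ ¬¬¬x_3) = 5 ∧ 4 = 4

4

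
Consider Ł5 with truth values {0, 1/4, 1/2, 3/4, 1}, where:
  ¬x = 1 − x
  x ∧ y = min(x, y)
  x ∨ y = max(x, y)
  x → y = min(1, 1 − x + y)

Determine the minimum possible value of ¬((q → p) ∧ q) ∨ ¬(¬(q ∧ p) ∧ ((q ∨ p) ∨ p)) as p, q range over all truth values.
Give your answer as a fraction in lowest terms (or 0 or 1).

1/2

Take p = 0, q = 1/2:
q → p = 1/2 → 0 = 1/2
(q → p) ∧ q = 1/2 ∧ 1/2 = 1/2
¬((q → p) ∧ q) = ¬1/2 = 1/2
q ∧ p = 1/2 ∧ 0 = 0
¬(q ∧ p) = ¬0 = 1
q ∨ p = 1/2 ∨ 0 = 1/2
(q ∨ p) ∨ p = 1/2 ∨ 0 = 1/2
¬(q ∧ p) ∧ ((q ∨ p) ∨ p) = 1 ∧ 1/2 = 1/2
¬(¬(q ∧ p) ∧ ((q ∨ p) ∨ p)) = ¬1/2 = 1/2
¬((q → p) ∧ q) ∨ ¬(¬(q ∧ p) ∧ ((q ∨ p) ∨ p)) = 1/2 ∨ 1/2 = 1/2
No assignment yields a value below 1/2, so this is the minimum.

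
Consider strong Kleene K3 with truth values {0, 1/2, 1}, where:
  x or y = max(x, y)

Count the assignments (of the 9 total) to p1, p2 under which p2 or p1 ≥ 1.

p1 = 0, p2 = 0 ↦ 0  <
p1 = 0, p2 = 1/2 ↦ 1/2  <
p1 = 0, p2 = 1 ↦ 1  ≥
p1 = 1/2, p2 = 0 ↦ 1/2  <
p1 = 1/2, p2 = 1/2 ↦ 1/2  <
p1 = 1/2, p2 = 1 ↦ 1  ≥
p1 = 1, p2 = 0 ↦ 1  ≥
p1 = 1, p2 = 1/2 ↦ 1  ≥
p1 = 1, p2 = 1 ↦ 1  ≥
So 5 of the 9 assignments meet the threshold.

5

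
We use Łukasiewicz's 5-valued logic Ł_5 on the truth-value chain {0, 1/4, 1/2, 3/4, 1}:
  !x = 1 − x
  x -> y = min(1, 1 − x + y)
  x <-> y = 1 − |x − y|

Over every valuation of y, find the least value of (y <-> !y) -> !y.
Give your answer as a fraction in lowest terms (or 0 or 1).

Take y = 1/2:
!y = !1/2 = 1/2
y <-> !y = 1/2 <-> 1/2 = 1
!y = !1/2 = 1/2
(y <-> !y) -> !y = 1 -> 1/2 = 1/2
No assignment yields a value below 1/2, so this is the minimum.

1/2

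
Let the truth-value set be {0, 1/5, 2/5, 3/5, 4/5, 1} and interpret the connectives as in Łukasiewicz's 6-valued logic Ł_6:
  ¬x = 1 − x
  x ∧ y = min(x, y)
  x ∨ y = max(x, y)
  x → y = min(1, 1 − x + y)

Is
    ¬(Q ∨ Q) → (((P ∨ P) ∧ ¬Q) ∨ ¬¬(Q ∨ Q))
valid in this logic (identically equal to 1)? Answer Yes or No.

No

Counterexample: take P = 0, Q = 0.
Q ∨ Q = 0 ∨ 0 = 0
¬(Q ∨ Q) = ¬0 = 1
P ∨ P = 0 ∨ 0 = 0
¬Q = ¬0 = 1
(P ∨ P) ∧ ¬Q = 0 ∧ 1 = 0
Q ∨ Q = 0 ∨ 0 = 0
¬(Q ∨ Q) = ¬0 = 1
¬¬(Q ∨ Q) = ¬1 = 0
((P ∨ P) ∧ ¬Q) ∨ ¬¬(Q ∨ Q) = 0 ∨ 0 = 0
¬(Q ∨ Q) → (((P ∨ P) ∧ ¬Q) ∨ ¬¬(Q ∨ Q)) = 1 → 0 = 0
This gives 0 ≠ 1.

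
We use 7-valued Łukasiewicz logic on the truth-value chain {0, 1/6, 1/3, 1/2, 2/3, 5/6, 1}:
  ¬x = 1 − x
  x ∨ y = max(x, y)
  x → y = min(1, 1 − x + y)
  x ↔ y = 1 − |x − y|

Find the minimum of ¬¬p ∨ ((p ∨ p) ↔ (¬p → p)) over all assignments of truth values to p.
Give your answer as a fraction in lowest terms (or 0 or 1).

Take p = 1/2:
¬p = ¬1/2 = 1/2
¬¬p = ¬1/2 = 1/2
p ∨ p = 1/2 ∨ 1/2 = 1/2
¬p = ¬1/2 = 1/2
¬p → p = 1/2 → 1/2 = 1
(p ∨ p) ↔ (¬p → p) = 1/2 ↔ 1 = 1/2
¬¬p ∨ ((p ∨ p) ↔ (¬p → p)) = 1/2 ∨ 1/2 = 1/2
No assignment yields a value below 1/2, so this is the minimum.

1/2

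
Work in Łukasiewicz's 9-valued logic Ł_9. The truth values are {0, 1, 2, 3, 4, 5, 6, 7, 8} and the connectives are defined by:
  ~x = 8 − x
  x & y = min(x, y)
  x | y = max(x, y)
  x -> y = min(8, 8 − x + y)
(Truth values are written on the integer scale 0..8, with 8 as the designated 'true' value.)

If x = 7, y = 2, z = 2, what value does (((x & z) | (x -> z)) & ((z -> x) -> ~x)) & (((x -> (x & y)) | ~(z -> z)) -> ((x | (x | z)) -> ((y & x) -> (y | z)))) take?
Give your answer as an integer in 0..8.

1

x & z = 7 & 2 = 2
x -> z = 7 -> 2 = 3
(x & z) | (x -> z) = 2 | 3 = 3
z -> x = 2 -> 7 = 8
~x = ~7 = 1
(z -> x) -> ~x = 8 -> 1 = 1
((x & z) | (x -> z)) & ((z -> x) -> ~x) = 3 & 1 = 1
x & y = 7 & 2 = 2
x -> (x & y) = 7 -> 2 = 3
z -> z = 2 -> 2 = 8
~(z -> z) = ~8 = 0
(x -> (x & y)) | ~(z -> z) = 3 | 0 = 3
x | z = 7 | 2 = 7
x | (x | z) = 7 | 7 = 7
y & x = 2 & 7 = 2
y | z = 2 | 2 = 2
(y & x) -> (y | z) = 2 -> 2 = 8
(x | (x | z)) -> ((y & x) -> (y | z)) = 7 -> 8 = 8
((x -> (x & y)) | ~(z -> z)) -> ((x | (x | z)) -> ((y & x) -> (y | z))) = 3 -> 8 = 8
(((x & z) | (x -> z)) & ((z -> x) -> ~x)) & (((x -> (x & y)) | ~(z -> z)) -> ((x | (x | z)) -> ((y & x) -> (y | z)))) = 1 & 8 = 1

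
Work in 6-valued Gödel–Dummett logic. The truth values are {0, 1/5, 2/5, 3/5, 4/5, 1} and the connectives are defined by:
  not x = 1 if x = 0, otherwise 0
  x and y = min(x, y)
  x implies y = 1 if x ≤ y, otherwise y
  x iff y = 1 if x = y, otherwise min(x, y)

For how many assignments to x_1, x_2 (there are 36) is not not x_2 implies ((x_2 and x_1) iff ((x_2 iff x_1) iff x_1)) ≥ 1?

21

value 1: 21 assignments (counts)
value 4/5: 1 assignment
value 3/5: 2 assignments
value 2/5: 3 assignments
value 1/5: 4 assignments
value 0: 5 assignments
So 21 of the 36 assignments meet the threshold.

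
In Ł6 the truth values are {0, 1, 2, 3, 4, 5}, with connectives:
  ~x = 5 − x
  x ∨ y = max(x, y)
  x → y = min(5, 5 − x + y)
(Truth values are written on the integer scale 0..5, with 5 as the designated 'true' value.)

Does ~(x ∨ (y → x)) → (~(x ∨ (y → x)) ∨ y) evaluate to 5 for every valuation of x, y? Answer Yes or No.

At x = 2, y = 1, for instance:
y → x = 1 → 2 = 5
x ∨ (y → x) = 2 ∨ 5 = 5
~(x ∨ (y → x)) = ~5 = 0
~(x ∨ (y → x)) ∨ y = 0 ∨ 1 = 1
~(x ∨ (y → x)) → (~(x ∨ (y → x)) ∨ y) = 0 → 1 = 5
and checking the remaining 35 assignments likewise gives ≥ 5 in every case.

Yes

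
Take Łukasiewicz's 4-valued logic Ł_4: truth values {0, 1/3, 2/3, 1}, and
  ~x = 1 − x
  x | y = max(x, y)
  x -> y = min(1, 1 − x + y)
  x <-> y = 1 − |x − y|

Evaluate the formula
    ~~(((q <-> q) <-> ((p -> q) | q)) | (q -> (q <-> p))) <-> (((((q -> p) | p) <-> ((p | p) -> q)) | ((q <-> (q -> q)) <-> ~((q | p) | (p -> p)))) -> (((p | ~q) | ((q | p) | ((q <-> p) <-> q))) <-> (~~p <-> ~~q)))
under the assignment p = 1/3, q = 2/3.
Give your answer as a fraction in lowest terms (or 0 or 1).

1

q <-> q = 2/3 <-> 2/3 = 1
p -> q = 1/3 -> 2/3 = 1
(p -> q) | q = 1 | 2/3 = 1
(q <-> q) <-> ((p -> q) | q) = 1 <-> 1 = 1
q <-> p = 2/3 <-> 1/3 = 2/3
q -> (q <-> p) = 2/3 -> 2/3 = 1
((q <-> q) <-> ((p -> q) | q)) | (q -> (q <-> p)) = 1 | 1 = 1
~(((q <-> q) <-> ((p -> q) | q)) | (q -> (q <-> p))) = ~1 = 0
~~(((q <-> q) <-> ((p -> q) | q)) | (q -> (q <-> p))) = ~0 = 1
q -> p = 2/3 -> 1/3 = 2/3
(q -> p) | p = 2/3 | 1/3 = 2/3
p | p = 1/3 | 1/3 = 1/3
(p | p) -> q = 1/3 -> 2/3 = 1
((q -> p) | p) <-> ((p | p) -> q) = 2/3 <-> 1 = 2/3
q -> q = 2/3 -> 2/3 = 1
q <-> (q -> q) = 2/3 <-> 1 = 2/3
q | p = 2/3 | 1/3 = 2/3
p -> p = 1/3 -> 1/3 = 1
(q | p) | (p -> p) = 2/3 | 1 = 1
~((q | p) | (p -> p)) = ~1 = 0
(q <-> (q -> q)) <-> ~((q | p) | (p -> p)) = 2/3 <-> 0 = 1/3
(((q -> p) | p) <-> ((p | p) -> q)) | ((q <-> (q -> q)) <-> ~((q | p) | (p -> p))) = 2/3 | 1/3 = 2/3
~q = ~2/3 = 1/3
p | ~q = 1/3 | 1/3 = 1/3
q | p = 2/3 | 1/3 = 2/3
q <-> p = 2/3 <-> 1/3 = 2/3
(q <-> p) <-> q = 2/3 <-> 2/3 = 1
(q | p) | ((q <-> p) <-> q) = 2/3 | 1 = 1
(p | ~q) | ((q | p) | ((q <-> p) <-> q)) = 1/3 | 1 = 1
~p = ~1/3 = 2/3
~~p = ~2/3 = 1/3
~q = ~2/3 = 1/3
~~q = ~1/3 = 2/3
~~p <-> ~~q = 1/3 <-> 2/3 = 2/3
((p | ~q) | ((q | p) | ((q <-> p) <-> q))) <-> (~~p <-> ~~q) = 1 <-> 2/3 = 2/3
((((q -> p) | p) <-> ((p | p) -> q)) | ((q <-> (q -> q)) <-> ~((q | p) | (p -> p)))) -> (((p | ~q) | ((q | p) | ((q <-> p) <-> q))) <-> (~~p <-> ~~q)) = 2/3 -> 2/3 = 1
~~(((q <-> q) <-> ((p -> q) | q)) | (q -> (q <-> p))) <-> (((((q -> p) | p) <-> ((p | p) -> q)) | ((q <-> (q -> q)) <-> ~((q | p) | (p -> p)))) -> (((p | ~q) | ((q | p) | ((q <-> p) <-> q))) <-> (~~p <-> ~~q))) = 1 <-> 1 = 1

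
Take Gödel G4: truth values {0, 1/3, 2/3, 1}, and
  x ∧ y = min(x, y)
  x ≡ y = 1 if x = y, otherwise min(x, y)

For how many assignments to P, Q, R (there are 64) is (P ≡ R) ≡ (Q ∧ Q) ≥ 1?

value 1: 16 assignments (counts)
value 2/3: 6 assignments
value 1/3: 14 assignments
value 0: 28 assignments
So 16 of the 64 assignments meet the threshold.

16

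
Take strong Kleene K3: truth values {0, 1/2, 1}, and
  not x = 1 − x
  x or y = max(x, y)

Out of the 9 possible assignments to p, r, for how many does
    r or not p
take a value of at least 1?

5

p = 0, r = 0 ↦ 1  ≥
p = 0, r = 1/2 ↦ 1  ≥
p = 0, r = 1 ↦ 1  ≥
p = 1/2, r = 0 ↦ 1/2  <
p = 1/2, r = 1/2 ↦ 1/2  <
p = 1/2, r = 1 ↦ 1  ≥
p = 1, r = 0 ↦ 0  <
p = 1, r = 1/2 ↦ 1/2  <
p = 1, r = 1 ↦ 1  ≥
So 5 of the 9 assignments meet the threshold.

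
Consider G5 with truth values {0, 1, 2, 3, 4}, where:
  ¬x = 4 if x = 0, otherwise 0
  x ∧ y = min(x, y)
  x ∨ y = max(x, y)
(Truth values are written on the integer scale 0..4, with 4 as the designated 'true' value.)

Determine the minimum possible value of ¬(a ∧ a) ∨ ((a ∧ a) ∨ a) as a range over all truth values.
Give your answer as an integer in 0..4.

1

Take a = 1:
a ∧ a = 1 ∧ 1 = 1
¬(a ∧ a) = ¬1 = 0
a ∧ a = 1 ∧ 1 = 1
(a ∧ a) ∨ a = 1 ∨ 1 = 1
¬(a ∧ a) ∨ ((a ∧ a) ∨ a) = 0 ∨ 1 = 1
No assignment yields a value below 1, so this is the minimum.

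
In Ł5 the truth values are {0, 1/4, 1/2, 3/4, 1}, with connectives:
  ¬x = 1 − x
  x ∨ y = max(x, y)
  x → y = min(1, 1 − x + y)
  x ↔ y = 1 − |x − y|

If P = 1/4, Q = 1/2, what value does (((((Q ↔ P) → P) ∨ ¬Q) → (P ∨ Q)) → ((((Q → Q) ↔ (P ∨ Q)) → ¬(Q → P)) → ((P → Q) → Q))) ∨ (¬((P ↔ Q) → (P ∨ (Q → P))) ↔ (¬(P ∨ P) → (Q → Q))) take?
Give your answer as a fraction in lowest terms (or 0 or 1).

Q ↔ P = 1/2 ↔ 1/4 = 3/4
(Q ↔ P) → P = 3/4 → 1/4 = 1/2
¬Q = ¬1/2 = 1/2
((Q ↔ P) → P) ∨ ¬Q = 1/2 ∨ 1/2 = 1/2
P ∨ Q = 1/4 ∨ 1/2 = 1/2
(((Q ↔ P) → P) ∨ ¬Q) → (P ∨ Q) = 1/2 → 1/2 = 1
Q → Q = 1/2 → 1/2 = 1
P ∨ Q = 1/4 ∨ 1/2 = 1/2
(Q → Q) ↔ (P ∨ Q) = 1 ↔ 1/2 = 1/2
Q → P = 1/2 → 1/4 = 3/4
¬(Q → P) = ¬3/4 = 1/4
((Q → Q) ↔ (P ∨ Q)) → ¬(Q → P) = 1/2 → 1/4 = 3/4
P → Q = 1/4 → 1/2 = 1
(P → Q) → Q = 1 → 1/2 = 1/2
(((Q → Q) ↔ (P ∨ Q)) → ¬(Q → P)) → ((P → Q) → Q) = 3/4 → 1/2 = 3/4
((((Q ↔ P) → P) ∨ ¬Q) → (P ∨ Q)) → ((((Q → Q) ↔ (P ∨ Q)) → ¬(Q → P)) → ((P → Q) → Q)) = 1 → 3/4 = 3/4
P ↔ Q = 1/4 ↔ 1/2 = 3/4
Q → P = 1/2 → 1/4 = 3/4
P ∨ (Q → P) = 1/4 ∨ 3/4 = 3/4
(P ↔ Q) → (P ∨ (Q → P)) = 3/4 → 3/4 = 1
¬((P ↔ Q) → (P ∨ (Q → P))) = ¬1 = 0
P ∨ P = 1/4 ∨ 1/4 = 1/4
¬(P ∨ P) = ¬1/4 = 3/4
Q → Q = 1/2 → 1/2 = 1
¬(P ∨ P) → (Q → Q) = 3/4 → 1 = 1
¬((P ↔ Q) → (P ∨ (Q → P))) ↔ (¬(P ∨ P) → (Q → Q)) = 0 ↔ 1 = 0
(((((Q ↔ P) → P) ∨ ¬Q) → (P ∨ Q)) → ((((Q → Q) ↔ (P ∨ Q)) → ¬(Q → P)) → ((P → Q) → Q))) ∨ (¬((P ↔ Q) → (P ∨ (Q → P))) ↔ (¬(P ∨ P) → (Q → Q))) = 3/4 ∨ 0 = 3/4

3/4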